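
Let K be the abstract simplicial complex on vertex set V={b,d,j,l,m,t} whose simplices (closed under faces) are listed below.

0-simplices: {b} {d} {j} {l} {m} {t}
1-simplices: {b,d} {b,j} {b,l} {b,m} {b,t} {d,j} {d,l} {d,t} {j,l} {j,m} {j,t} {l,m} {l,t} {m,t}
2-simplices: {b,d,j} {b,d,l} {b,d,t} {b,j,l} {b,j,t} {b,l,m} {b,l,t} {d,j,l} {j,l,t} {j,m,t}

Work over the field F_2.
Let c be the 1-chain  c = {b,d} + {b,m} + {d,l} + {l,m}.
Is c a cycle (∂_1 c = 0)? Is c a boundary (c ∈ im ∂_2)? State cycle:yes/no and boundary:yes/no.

n_0=6 n_1=14 n_2=10  [Z2]
∂1: piv[bd,bj,bl,bm,bt] rk=5  ker:dj,dl,dt,jl,jm,jt,lm,lt,mt
∂2: piv[bdj,bdl,bdt,bjl,bjt,blm,blt,jmt] rk=8  ker:djl,jlt
∂1c = 0
c vs im∂2: reduces to 0 ⇒ boundary

cycle:yes boundary:yes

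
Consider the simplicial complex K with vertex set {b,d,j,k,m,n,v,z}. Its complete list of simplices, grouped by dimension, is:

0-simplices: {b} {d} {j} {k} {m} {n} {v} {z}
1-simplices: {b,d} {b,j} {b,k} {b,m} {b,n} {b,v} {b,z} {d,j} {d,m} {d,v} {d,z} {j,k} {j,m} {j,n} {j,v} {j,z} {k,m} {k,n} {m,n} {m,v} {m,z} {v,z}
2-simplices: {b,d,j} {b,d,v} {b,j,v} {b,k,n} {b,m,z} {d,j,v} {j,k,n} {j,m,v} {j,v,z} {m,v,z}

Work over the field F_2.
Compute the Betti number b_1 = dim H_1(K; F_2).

n_0=8 n_1=22 n_2=10  [Z2]
∂1: piv[bd,bj,bk,bm,bn,bv,bz] rk=7  ker:dj,dm,dv,dz,jk,jm,jn,jv,jz,km,kn,mn,mv,mz,vz
∂2: piv[bdj,bdv,bjv,bkn,bmz,jkn,jmv,jvz,mvz] rk=9  ker:djv
b_1=(22−7)−9=6

b_1=6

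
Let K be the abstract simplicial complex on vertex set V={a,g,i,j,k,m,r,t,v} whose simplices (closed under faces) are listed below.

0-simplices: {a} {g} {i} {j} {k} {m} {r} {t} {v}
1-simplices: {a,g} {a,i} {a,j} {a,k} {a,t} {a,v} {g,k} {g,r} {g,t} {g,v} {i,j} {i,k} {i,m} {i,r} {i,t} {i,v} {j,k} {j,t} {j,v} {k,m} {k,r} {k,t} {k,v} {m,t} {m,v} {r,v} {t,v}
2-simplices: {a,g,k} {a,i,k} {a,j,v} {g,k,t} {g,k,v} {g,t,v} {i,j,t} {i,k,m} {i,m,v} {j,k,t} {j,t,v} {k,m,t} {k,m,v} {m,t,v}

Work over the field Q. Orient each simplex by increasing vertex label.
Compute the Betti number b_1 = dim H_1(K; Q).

n_0=9 n_1=27 n_2=14  [Q]
∂1: piv[ag,ai,aj,ak,at,av,gr,im] rk=8  ker:gk,gt,gv,ij,ik,ir,it,iv,jk,jt,jv,km,kr,kt,kv,mt,mv,rv,tv
∂2: piv[agk,aik,ajv,gkt,gkv,gtv,ijt,ikm,imv,jkt,jtv,kmt,kmv] rk=13  ker:mtv
b_1=(27−8)−13=6

b_1=6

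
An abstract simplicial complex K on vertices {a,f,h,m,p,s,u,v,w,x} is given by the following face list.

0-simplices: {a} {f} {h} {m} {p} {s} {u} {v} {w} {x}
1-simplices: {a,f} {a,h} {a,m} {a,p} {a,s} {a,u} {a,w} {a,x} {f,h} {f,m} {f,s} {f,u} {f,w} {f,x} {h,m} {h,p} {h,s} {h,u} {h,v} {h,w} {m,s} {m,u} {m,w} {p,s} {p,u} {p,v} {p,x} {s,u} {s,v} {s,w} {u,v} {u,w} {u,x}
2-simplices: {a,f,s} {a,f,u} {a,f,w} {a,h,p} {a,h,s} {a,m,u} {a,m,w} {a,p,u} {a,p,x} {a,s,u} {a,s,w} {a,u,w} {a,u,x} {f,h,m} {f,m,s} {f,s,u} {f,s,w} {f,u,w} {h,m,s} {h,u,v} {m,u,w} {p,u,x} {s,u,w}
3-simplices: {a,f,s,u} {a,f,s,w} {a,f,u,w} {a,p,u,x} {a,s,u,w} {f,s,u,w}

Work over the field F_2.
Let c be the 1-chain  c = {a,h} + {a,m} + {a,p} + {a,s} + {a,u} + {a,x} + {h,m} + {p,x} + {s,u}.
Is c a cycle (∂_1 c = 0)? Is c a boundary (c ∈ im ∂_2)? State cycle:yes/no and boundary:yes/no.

cycle:yes boundary:no

n_0=10 n_1=33 n_2=23 n_3=6  [Z2]
∂1: piv[af,ah,am,ap,as,au,aw,ax,hv] rk=9  ker:fh,fm,fs,fu,fw,fx,hm,hp,hs,hu,hw,ms,mu,mw,ps,pu,pv,px,su,sv,sw,uv,uw,ux
∂2: piv[afs,afu,afw,ahp,ahs,amu,amw,apu,apx,asu,asw,auw,aux,fhm,fms,hms,huv] rk=17  ker:fsu,fsw,fuw,muw,pux,suw
∂3: piv[afsu,afsw,afuw,apux,asuw] rk=5  ker:fsuw
∂1c = 0
c vs im∂2: residual ≠ 0 ⇒ not boundary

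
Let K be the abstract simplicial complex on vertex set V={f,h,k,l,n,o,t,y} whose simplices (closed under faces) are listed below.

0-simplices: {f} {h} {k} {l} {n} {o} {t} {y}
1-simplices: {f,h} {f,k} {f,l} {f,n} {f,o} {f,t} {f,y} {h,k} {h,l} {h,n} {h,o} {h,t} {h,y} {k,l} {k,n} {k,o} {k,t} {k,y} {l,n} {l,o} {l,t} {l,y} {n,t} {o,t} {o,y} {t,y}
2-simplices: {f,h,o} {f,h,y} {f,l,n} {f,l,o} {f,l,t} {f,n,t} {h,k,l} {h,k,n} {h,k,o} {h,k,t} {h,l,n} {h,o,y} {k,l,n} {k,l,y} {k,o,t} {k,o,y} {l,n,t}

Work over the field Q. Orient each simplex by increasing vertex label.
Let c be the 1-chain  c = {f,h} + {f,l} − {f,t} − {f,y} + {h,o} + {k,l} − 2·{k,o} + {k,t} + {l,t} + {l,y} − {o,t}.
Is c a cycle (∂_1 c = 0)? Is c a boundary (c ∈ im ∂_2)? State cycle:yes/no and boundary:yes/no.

cycle:yes boundary:yes

n_0=8 n_1=26 n_2=17  [Q]
∂1: piv[fh,fk,fl,fn,fo,ft,fy] rk=7  ker:hk,hl,hn,ho,ht,hy,kl,kn,ko,kt,ky,ln,lo,lt,ly,nt,ot,oy,ty
∂2: piv[fho,fhy,fln,flo,flt,fnt,hkl,hkn,hko,hkt,hln,hoy,kly,kot,koy] rk=15  ker:kln,lnt
∂1c = 0
c vs im∂2: reduces to 0 ⇒ boundary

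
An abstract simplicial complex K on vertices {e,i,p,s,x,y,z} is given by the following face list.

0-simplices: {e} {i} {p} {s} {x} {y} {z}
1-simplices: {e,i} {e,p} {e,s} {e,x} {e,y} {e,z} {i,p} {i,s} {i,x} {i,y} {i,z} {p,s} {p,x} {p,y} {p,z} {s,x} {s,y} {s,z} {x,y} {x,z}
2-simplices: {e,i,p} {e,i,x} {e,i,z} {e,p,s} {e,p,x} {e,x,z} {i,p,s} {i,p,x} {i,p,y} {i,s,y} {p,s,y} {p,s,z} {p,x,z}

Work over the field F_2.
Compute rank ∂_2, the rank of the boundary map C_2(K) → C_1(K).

rank∂_2=11

n_0=7 n_1=20 n_2=13  [Z2]
∂1: piv[ei,ep,es,ex,ey,ez] rk=6  ker:ip,is,ix,iy,iz,ps,px,py,pz,sx,sy,sz,xy,xz
∂2: piv[eip,eix,eiz,eps,epx,exz,ips,ipy,isy,psz,pxz] rk=11  ker:ipx,psy
rk∂_2=11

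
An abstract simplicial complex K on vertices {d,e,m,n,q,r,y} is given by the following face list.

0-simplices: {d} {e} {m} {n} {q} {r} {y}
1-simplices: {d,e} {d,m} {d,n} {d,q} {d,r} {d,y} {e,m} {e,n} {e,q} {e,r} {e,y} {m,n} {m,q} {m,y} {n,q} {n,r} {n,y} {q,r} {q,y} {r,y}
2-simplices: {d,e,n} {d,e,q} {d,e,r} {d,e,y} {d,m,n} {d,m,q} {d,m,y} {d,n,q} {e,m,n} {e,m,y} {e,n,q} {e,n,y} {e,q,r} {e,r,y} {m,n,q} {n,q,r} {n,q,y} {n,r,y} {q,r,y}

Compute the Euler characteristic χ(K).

χ(K)=6

n_0=7 n_1=20 n_2=19
χ=+7−20+19=6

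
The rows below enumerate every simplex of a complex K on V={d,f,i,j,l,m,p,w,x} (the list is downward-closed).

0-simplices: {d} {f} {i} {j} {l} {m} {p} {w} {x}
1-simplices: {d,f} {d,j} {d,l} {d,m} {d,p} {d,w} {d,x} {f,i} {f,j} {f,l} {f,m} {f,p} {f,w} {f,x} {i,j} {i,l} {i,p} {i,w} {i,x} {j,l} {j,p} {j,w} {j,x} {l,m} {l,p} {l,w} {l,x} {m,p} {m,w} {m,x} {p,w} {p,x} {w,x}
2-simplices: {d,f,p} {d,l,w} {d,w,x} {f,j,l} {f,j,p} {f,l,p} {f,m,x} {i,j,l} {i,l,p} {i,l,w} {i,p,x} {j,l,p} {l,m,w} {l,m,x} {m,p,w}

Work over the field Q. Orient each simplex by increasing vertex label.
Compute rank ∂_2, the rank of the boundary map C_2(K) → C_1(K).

rank∂_2=14

n_0=9 n_1=33 n_2=15  [Q]
∂1: piv[df,dj,dl,dm,dp,dw,dx,fi] rk=8  ker:fj,fl,fm,fp,fw,fx,ij,il,ip,iw,ix,jl,jp,jw,jx,lm,lp,lw,lx,mp,mw,mx,pw,px,wx
∂2: piv[dfp,dlw,dwx,fjl,fjp,flp,fmx,ijl,ilp,ilw,ipx,lmw,lmx,mpw] rk=14  ker:jlp
rk∂_2=14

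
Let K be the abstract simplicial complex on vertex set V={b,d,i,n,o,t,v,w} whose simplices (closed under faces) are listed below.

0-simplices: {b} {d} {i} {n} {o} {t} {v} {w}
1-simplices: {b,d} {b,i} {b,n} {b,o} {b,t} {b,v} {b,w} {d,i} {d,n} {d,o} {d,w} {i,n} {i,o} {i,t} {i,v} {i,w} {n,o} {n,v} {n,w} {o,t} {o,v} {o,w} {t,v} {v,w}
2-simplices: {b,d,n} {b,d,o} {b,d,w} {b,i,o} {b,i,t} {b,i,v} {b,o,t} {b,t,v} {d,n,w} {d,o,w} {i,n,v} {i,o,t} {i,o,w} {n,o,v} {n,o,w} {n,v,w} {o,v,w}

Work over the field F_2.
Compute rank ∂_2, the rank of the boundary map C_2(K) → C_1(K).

rank∂_2=15

n_0=8 n_1=24 n_2=17  [Z2]
∂1: piv[bd,bi,bn,bo,bt,bv,bw] rk=7  ker:di,dn,do,dw,in,io,it,iv,iw,no,nv,nw,ot,ov,ow,tv,vw
∂2: piv[bdn,bdo,bdw,bio,bit,biv,bot,btv,dnw,dow,inv,iow,nov,now,nvw] rk=15  ker:iot,ovw
rk∂_2=15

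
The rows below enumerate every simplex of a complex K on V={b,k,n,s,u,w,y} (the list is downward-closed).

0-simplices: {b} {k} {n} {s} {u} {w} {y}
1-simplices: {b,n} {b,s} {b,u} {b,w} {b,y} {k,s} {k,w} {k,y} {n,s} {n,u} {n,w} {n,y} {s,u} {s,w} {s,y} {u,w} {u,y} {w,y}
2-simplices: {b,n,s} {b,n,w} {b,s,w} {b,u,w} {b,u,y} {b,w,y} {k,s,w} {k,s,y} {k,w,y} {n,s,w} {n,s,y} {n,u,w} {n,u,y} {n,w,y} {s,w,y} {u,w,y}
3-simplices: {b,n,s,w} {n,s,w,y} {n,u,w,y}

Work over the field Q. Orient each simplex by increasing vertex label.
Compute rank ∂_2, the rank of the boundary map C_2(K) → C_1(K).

rank∂_2=11

n_0=7 n_1=18 n_2=16 n_3=3  [Q]
∂1: piv[bn,bs,bu,bw,by,ks] rk=6  ker:kw,ky,ns,nu,nw,ny,su,sw,sy,uw,uy,wy
∂2: piv[bns,bnw,bsw,buw,buy,bwy,ksw,ksy,kwy,nsy,nuw] rk=11  ker:nsw,nuy,nwy,swy,uwy
∂3: piv[bnsw,nswy,nuwy] rk=3
rk∂_2=11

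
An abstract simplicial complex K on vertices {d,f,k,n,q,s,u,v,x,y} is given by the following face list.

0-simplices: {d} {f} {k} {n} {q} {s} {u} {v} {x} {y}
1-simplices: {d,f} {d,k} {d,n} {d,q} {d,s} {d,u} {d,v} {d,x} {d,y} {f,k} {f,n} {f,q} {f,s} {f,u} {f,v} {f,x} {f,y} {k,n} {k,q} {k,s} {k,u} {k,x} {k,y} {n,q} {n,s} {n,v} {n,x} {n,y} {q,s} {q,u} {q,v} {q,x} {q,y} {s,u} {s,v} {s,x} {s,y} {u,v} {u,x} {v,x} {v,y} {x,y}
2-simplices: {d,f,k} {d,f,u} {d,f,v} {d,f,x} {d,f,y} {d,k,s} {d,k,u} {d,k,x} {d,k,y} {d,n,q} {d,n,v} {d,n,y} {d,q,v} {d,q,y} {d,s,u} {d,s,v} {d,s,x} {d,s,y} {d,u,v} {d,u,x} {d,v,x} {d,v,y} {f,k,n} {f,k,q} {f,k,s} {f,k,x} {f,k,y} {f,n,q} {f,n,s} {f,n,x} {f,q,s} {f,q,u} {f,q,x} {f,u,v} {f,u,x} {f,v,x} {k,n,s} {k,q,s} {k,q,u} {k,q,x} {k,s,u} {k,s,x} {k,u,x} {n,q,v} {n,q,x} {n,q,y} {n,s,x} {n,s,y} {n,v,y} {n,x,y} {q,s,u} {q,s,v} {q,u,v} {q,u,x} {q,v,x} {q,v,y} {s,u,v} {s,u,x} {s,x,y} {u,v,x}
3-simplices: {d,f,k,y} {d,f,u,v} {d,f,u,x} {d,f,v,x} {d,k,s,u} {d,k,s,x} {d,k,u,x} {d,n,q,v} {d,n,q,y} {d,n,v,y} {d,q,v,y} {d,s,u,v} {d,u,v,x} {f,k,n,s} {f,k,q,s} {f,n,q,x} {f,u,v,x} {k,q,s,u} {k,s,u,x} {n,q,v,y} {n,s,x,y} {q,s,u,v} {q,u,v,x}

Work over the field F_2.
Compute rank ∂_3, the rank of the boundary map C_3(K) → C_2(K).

rank∂_3=21

n_0=10 n_1=42 n_2=60 n_3=23  [Z2]
∂1: piv[df,dk,dn,dq,ds,du,dv,dx,dy] rk=9  ker:fk,fn,fq,fs,fu,fv,fx,fy,kn,kq,ks,ku,kx,ky,nq,ns,nv,nx,ny,qs,qu,qv,qx,qy,su,sv,sx,sy,uv,ux,vx,vy,xy
∂2: piv[dfk,dfu,dfv,dfx,dfy,dks,dku,dkx,dky,dnq,dnv,dny,dqv,dqy,dsu,dsv,dsx,dsy,duv,dux,dvx,dvy,fkn,fkq,fks,fnq,fns,fnx,fqs,fqu,fqx,nsy,nxy] rk=33  ker:fkx,fky,fuv,fux,fvx,kns,kqs,kqu,kqx,ksu,ksx,kux,nqv,nqx,nqy,nsx,nvy,qsu,qsv,quv,qux,qvx,qvy,suv,sux,sxy,uvx
∂3: piv[dfky,dfuv,dfux,dfvx,dksu,dksx,dkux,dnqv,dnqy,dnvy,dqvy,dsuv,duvx,fkns,fkqs,fnqx,kqsu,ksux,nsxy,qsuv,quvx] rk=21  ker:fuvx,nqvy
rk∂_3=21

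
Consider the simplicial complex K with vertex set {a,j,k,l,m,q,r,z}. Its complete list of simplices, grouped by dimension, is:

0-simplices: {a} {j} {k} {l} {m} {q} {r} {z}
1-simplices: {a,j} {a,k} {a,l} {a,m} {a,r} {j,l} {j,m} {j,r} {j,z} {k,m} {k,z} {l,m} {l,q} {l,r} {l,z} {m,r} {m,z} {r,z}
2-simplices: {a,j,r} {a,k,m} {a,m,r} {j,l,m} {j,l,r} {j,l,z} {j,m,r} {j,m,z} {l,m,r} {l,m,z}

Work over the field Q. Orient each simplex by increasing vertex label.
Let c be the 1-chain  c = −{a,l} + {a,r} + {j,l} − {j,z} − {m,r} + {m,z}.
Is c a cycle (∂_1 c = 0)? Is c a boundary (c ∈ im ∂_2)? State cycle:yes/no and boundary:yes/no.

cycle:yes boundary:no

n_0=8 n_1=18 n_2=10  [Q]
∂1: piv[aj,ak,al,am,ar,jz,lq] rk=7  ker:jl,jm,jr,km,kz,lm,lr,lz,mr,mz,rz
∂2: piv[ajr,akm,amr,jlm,jlr,jlz,jmr,jmz] rk=8  ker:lmr,lmz
∂1c = 0
c vs im∂2: residual ≠ 0 ⇒ not boundary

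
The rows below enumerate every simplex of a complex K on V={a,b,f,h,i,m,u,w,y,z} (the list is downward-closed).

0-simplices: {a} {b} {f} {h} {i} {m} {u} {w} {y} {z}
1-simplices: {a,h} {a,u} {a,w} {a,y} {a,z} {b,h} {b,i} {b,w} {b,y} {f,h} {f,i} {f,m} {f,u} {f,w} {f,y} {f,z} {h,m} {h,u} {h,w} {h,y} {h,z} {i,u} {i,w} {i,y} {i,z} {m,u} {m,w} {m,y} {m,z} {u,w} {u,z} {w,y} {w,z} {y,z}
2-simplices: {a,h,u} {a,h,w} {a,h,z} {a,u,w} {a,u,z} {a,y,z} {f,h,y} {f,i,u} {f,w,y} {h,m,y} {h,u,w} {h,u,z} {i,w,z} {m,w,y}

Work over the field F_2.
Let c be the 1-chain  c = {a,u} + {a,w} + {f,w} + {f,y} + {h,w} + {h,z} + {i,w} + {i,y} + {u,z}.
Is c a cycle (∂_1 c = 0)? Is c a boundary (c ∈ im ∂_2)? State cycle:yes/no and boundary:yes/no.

n_0=10 n_1=34 n_2=14  [Z2]
∂1: piv[ah,au,aw,ay,az,bh,bi,fh,fm] rk=9  ker:bw,by,fi,fu,fw,fy,fz,hm,hu,hw,hy,hz,iu,iw,iy,iz,mu,mw,my,mz,uw,uz,wy,wz,yz
∂2: piv[ahu,ahw,ahz,auw,auz,ayz,fhy,fiu,fwy,hmy,iwz,mwy] rk=12  ker:huw,huz
∂1c = 0
c vs im∂2: residual ≠ 0 ⇒ not boundary

cycle:yes boundary:no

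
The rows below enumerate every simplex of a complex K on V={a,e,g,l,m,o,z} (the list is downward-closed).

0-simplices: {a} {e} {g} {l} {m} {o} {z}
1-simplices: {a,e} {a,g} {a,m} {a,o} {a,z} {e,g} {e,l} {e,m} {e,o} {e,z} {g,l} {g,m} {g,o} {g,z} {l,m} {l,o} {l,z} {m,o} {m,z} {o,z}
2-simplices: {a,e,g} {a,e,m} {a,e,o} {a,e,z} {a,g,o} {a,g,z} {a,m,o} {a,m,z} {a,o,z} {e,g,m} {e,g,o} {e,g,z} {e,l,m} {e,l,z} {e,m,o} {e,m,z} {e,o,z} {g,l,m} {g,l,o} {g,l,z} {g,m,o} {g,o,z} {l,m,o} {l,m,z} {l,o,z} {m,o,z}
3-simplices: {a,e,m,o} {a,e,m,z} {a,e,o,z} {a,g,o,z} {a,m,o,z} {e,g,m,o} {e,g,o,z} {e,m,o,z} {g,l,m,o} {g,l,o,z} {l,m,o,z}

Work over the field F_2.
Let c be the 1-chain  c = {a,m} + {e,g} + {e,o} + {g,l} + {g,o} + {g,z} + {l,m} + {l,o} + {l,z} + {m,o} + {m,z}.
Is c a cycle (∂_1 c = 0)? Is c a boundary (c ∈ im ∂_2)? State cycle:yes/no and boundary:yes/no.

n_0=7 n_1=20 n_2=26 n_3=11  [Z2]
∂1: piv[ae,ag,am,ao,az,el] rk=6  ker:eg,em,eo,ez,gl,gm,go,gz,lm,lo,lz,mo,mz,oz
∂2: piv[aeg,aem,aeo,aez,ago,agz,amo,amz,aoz,egm,elm,elz,glm,glo] rk=14  ker:ego,egz,emo,emz,eoz,glz,gmo,goz,lmo,lmz,loz,moz
∂3: piv[aemo,aemz,aeoz,agoz,amoz,egmo,egoz,glmo,gloz,lmoz] rk=10  ker:emoz
∂1c = {a} + {z}

cycle:no boundary:no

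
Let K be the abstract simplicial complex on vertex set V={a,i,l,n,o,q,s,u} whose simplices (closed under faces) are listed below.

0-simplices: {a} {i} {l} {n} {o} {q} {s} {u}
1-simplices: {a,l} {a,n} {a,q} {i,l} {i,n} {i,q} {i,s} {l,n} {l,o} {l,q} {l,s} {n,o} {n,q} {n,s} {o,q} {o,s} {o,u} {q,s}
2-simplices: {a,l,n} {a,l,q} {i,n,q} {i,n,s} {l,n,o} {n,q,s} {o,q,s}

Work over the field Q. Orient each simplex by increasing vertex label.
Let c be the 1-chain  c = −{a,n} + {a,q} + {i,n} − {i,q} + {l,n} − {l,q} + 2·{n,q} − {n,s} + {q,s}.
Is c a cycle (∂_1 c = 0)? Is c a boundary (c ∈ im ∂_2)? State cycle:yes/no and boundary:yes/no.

n_0=8 n_1=18 n_2=7  [Q]
∂1: piv[al,an,aq,il,is,lo,ou] rk=7  ker:in,iq,ln,lq,ls,no,nq,ns,oq,os,qs
∂2: piv[aln,alq,inq,ins,lno,nqs,oqs] rk=7
∂1c = 0
c vs im∂2: reduces to 0 ⇒ boundary

cycle:yes boundary:yes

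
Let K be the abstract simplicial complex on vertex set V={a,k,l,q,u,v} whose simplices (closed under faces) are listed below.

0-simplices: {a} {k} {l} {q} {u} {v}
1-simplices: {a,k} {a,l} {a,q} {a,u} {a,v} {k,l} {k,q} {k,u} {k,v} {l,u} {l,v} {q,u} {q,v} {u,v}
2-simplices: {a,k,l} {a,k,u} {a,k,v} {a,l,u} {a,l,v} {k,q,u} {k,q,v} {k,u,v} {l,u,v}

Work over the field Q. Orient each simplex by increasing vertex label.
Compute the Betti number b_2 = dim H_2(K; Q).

b_2=1

n_0=6 n_1=14 n_2=9  [Q]
∂1: piv[ak,al,aq,au,av] rk=5  ker:kl,kq,ku,kv,lu,lv,qu,qv,uv
∂2: piv[akl,aku,akv,alu,alv,kqu,kqv,kuv] rk=8  ker:luv
b_2=(9−8)−0=1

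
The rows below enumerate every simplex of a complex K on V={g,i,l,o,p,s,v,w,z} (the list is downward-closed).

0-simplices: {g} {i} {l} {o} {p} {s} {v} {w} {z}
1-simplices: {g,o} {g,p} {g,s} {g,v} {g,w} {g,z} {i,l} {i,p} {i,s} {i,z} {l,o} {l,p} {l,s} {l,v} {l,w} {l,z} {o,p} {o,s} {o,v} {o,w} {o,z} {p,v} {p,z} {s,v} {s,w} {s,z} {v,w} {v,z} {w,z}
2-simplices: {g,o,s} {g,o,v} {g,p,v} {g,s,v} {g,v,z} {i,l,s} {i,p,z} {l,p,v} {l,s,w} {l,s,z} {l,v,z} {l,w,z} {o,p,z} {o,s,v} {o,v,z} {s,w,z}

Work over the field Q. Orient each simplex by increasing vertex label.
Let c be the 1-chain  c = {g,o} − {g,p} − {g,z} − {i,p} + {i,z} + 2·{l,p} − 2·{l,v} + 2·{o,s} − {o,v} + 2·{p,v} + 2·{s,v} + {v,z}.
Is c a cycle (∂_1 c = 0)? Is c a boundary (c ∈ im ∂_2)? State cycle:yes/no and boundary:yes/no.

n_0=9 n_1=29 n_2=16  [Q]
∂1: piv[go,gp,gs,gv,gw,gz,il,ip] rk=8  ker:is,iz,lo,lp,ls,lv,lw,lz,op,os,ov,ow,oz,pv,pz,sv,sw,sz,vw,vz,wz
∂2: piv[gos,gov,gpv,gsv,gvz,ils,ipz,lpv,lsw,lsz,lvz,lwz,opz,ovz] rk=14  ker:osv,swz
∂1c = {g} − 2·{p} + {z}

cycle:no boundary:no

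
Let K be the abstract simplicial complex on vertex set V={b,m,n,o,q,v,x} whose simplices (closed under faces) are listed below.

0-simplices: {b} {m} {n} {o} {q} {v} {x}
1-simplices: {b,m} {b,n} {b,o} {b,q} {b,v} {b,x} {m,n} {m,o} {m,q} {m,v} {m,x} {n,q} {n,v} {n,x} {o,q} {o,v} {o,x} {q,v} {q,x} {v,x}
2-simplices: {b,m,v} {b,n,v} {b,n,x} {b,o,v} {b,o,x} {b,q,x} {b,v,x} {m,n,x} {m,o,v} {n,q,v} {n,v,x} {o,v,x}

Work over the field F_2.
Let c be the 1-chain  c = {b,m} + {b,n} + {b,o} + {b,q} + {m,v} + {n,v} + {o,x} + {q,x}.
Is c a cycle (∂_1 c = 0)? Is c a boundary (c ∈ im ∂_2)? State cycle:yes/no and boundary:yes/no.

cycle:yes boundary:yes

n_0=7 n_1=20 n_2=12  [Z2]
∂1: piv[bm,bn,bo,bq,bv,bx] rk=6  ker:mn,mo,mq,mv,mx,nq,nv,nx,oq,ov,ox,qv,qx,vx
∂2: piv[bmv,bnv,bnx,bov,box,bqx,bvx,mnx,mov,nqv] rk=10  ker:nvx,ovx
∂1c = 0
c vs im∂2: reduces to 0 ⇒ boundary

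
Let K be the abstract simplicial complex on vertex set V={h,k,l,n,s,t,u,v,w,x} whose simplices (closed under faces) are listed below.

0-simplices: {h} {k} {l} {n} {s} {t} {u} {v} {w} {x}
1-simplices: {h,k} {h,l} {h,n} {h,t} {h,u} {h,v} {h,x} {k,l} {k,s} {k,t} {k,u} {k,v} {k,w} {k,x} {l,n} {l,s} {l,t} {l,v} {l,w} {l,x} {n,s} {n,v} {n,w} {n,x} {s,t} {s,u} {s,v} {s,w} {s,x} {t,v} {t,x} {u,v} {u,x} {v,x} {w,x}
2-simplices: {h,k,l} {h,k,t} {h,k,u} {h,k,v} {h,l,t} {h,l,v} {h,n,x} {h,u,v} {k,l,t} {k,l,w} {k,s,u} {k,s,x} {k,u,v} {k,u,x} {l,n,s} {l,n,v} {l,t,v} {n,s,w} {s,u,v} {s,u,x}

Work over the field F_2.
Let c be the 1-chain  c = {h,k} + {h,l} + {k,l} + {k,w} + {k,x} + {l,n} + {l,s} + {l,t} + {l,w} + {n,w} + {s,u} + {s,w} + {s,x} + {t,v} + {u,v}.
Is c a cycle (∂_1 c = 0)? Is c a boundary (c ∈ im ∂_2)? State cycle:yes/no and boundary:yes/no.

n_0=10 n_1=35 n_2=20  [Z2]
∂1: piv[hk,hl,hn,ht,hu,hv,hx,ks,kw] rk=9  ker:kl,kt,ku,kv,kx,ln,ls,lt,lv,lw,lx,ns,nv,nw,nx,st,su,sv,sw,sx,tv,tx,uv,ux,vx,wx
∂2: piv[hkl,hkt,hku,hkv,hlt,hlv,hnx,huv,klw,ksu,ksx,kux,lns,lnv,ltv,nsw,suv] rk=17  ker:klt,kuv,sux
∂1c = 0
c vs im∂2: reduces to 0 ⇒ boundary

cycle:yes boundary:yes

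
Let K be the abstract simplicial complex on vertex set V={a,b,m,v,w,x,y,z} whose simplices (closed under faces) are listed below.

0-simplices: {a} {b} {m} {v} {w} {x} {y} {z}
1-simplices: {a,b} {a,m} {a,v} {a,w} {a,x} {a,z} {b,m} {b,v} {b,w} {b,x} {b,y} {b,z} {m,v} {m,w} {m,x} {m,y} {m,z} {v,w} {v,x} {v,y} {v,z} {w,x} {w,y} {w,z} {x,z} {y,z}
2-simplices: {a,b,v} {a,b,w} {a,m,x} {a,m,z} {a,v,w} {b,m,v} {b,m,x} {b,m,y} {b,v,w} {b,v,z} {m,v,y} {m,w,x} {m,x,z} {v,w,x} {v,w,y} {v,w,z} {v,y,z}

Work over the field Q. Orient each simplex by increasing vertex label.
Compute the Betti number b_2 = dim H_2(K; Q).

b_2=1

n_0=8 n_1=26 n_2=17  [Q]
∂1: piv[ab,am,av,aw,ax,az,by] rk=7  ker:bm,bv,bw,bx,bz,mv,mw,mx,my,mz,vw,vx,vy,vz,wx,wy,wz,xz,yz
∂2: piv[abv,abw,amx,amz,avw,bmv,bmx,bmy,bvz,mvy,mwx,mxz,vwx,vwy,vwz,vyz] rk=16  ker:bvw
b_2=(17−16)−0=1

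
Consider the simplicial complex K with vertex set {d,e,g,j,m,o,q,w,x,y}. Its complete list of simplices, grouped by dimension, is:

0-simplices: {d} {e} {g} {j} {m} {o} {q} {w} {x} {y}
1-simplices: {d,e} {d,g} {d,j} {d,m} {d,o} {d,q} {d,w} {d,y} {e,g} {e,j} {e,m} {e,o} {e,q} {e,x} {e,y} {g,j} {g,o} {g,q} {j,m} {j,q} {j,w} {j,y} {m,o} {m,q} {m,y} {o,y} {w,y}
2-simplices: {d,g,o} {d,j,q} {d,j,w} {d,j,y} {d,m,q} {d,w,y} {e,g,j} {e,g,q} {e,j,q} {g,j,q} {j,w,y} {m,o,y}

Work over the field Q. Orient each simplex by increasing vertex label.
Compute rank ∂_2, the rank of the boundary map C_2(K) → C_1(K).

n_0=10 n_1=27 n_2=12  [Q]
∂1: piv[de,dg,dj,dm,do,dq,dw,dy,ex] rk=9  ker:eg,ej,em,eo,eq,ey,gj,go,gq,jm,jq,jw,jy,mo,mq,my,oy,wy
∂2: piv[dgo,djq,djw,djy,dmq,dwy,egj,egq,ejq,moy] rk=10  ker:gjq,jwy
rk∂_2=10

rank∂_2=10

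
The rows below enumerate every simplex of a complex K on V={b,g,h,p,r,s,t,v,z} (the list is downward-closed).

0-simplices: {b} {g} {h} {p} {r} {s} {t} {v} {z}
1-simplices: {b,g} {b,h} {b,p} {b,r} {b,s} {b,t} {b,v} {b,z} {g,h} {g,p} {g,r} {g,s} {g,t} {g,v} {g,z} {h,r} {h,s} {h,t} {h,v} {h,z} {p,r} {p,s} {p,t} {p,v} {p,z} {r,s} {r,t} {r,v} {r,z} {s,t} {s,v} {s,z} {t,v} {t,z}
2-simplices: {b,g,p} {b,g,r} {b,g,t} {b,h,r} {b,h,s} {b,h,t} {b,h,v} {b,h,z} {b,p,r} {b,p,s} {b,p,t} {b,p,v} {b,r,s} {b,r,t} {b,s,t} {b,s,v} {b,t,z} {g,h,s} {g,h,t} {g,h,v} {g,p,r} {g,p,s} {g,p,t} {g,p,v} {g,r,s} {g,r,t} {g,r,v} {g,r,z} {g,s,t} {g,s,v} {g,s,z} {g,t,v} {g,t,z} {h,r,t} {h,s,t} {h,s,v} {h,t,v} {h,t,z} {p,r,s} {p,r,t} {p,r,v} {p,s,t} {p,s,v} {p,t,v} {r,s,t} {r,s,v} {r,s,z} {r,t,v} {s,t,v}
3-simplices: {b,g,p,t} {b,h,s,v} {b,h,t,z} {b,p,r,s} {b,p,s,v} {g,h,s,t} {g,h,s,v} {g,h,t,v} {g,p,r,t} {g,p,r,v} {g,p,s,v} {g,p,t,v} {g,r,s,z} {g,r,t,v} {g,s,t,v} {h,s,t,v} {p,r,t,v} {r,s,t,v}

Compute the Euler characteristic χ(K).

n_0=9 n_1=34 n_2=49 n_3=18
χ=+9−34+49−18=6

χ(K)=6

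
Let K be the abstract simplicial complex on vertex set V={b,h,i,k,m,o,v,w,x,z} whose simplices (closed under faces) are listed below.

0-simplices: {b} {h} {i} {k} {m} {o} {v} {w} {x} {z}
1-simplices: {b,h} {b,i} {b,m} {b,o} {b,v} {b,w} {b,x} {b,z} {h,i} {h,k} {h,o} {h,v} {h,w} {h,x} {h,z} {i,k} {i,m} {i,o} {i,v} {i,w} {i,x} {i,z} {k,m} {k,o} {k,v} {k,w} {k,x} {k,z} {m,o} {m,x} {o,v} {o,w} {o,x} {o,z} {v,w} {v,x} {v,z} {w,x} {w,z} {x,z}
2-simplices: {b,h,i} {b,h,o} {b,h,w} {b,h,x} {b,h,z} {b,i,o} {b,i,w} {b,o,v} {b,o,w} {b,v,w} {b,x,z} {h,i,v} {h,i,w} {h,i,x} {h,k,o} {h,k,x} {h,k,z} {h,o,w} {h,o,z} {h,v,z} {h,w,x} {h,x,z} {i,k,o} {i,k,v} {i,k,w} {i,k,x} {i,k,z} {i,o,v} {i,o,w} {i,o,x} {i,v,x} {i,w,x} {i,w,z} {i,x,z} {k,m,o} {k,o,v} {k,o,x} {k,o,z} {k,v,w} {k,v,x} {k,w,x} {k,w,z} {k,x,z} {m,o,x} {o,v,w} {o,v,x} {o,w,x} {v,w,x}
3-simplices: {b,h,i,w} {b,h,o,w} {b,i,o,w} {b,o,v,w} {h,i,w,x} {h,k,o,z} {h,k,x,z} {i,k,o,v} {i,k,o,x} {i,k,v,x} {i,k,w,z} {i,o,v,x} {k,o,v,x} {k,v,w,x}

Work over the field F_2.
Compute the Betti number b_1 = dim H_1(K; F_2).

b_1=2

n_0=10 n_1=40 n_2=48 n_3=14  [Z2]
∂1: piv[bh,bi,bm,bo,bv,bw,bx,bz,hk] rk=9  ker:hi,ho,hv,hw,hx,hz,ik,im,io,iv,iw,ix,iz,km,ko,kv,kw,kx,kz,mo,mx,ov,ow,ox,oz,vw,vx,vz,wx,wz,xz
∂2: piv[bhi,bho,bhw,bhx,bhz,bio,biw,bov,bow,bvw,bxz,hiv,hix,hko,hkx,hkz,hoz,hvz,hwx,iko,ikv,ikw,ikz,iov,iox,ivx,iwz,kmo,mox] rk=29  ker:hiw,how,hxz,ikx,iow,iwx,ixz,kov,kox,koz,kvw,kvx,kwx,kwz,kxz,ovw,ovx,owx,vwx
∂3: piv[bhiw,bhow,biow,bovw,hiwx,hkoz,hkxz,ikov,ikox,ikvx,ikwz,iovx,kvwx] rk=13  ker:kovx
b_1=(40−9)−29=2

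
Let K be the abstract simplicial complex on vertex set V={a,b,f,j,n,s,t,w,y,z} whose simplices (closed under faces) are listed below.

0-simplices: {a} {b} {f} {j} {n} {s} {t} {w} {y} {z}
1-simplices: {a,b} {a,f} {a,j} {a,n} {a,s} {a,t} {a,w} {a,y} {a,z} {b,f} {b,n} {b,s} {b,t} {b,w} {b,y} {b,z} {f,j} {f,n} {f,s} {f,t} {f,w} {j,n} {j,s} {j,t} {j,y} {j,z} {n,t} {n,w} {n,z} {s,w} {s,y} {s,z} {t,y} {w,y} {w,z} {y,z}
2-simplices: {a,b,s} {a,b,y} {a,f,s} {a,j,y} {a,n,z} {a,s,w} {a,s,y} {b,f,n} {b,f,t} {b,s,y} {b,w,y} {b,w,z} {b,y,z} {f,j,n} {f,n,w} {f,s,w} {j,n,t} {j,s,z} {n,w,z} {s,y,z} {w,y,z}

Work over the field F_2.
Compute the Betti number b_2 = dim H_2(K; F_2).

n_0=10 n_1=36 n_2=21  [Z2]
∂1: piv[ab,af,aj,an,as,at,aw,ay,az] rk=9  ker:bf,bn,bs,bt,bw,by,bz,fj,fn,fs,ft,fw,jn,js,jt,jy,jz,nt,nw,nz,sw,sy,sz,ty,wy,wz,yz
∂2: piv[abs,aby,afs,ajy,anz,asw,asy,bfn,bft,bwy,bwz,byz,fjn,fnw,fsw,jnt,jsz,nwz,syz] rk=19  ker:bsy,wyz
b_2=(21−19)−0=2

b_2=2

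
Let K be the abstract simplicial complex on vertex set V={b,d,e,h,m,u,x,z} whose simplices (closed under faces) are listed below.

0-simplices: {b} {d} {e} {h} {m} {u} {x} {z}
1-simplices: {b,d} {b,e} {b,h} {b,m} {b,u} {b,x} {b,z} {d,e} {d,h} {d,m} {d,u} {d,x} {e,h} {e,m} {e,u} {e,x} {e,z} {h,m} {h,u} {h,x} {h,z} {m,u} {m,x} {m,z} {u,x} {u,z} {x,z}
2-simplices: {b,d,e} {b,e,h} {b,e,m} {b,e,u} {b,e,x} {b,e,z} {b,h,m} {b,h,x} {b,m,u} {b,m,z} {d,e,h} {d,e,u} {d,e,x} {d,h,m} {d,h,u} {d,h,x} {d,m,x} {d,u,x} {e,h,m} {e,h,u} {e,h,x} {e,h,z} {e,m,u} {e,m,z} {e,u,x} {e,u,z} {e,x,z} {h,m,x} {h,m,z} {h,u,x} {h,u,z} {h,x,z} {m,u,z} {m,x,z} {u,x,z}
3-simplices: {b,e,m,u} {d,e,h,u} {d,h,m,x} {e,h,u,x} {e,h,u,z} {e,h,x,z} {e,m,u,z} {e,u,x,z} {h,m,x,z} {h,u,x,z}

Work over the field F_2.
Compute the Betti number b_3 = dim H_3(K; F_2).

b_3=1

n_0=8 n_1=27 n_2=35 n_3=10  [Z2]
∂1: piv[bd,be,bh,bm,bu,bx,bz] rk=7  ker:de,dh,dm,du,dx,eh,em,eu,ex,ez,hm,hu,hx,hz,mu,mx,mz,ux,uz,xz
∂2: piv[bde,beh,bem,beu,bex,bez,bhm,bhx,bmu,bmz,deh,deu,dex,dhm,dhu,dmx,dux,ehz,euz,exz] rk=20  ker:dhx,ehm,ehu,ehx,emu,emz,eux,hmx,hmz,hux,huz,hxz,muz,mxz,uxz
∂3: piv[bemu,dehu,dhmx,ehux,ehuz,ehxz,emuz,euxz,hmxz] rk=9  ker:huxz
b_3=(10−9)−0=1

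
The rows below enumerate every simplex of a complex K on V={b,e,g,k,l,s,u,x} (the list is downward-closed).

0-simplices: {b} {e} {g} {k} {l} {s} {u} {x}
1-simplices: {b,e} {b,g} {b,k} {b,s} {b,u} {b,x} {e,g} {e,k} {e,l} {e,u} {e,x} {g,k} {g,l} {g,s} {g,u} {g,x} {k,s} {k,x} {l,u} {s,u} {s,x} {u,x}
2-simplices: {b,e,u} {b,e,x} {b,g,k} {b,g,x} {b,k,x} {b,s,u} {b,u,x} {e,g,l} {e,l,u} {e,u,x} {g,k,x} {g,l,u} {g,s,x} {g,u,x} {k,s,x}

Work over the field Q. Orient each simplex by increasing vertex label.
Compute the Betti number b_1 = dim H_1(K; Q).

n_0=8 n_1=22 n_2=15  [Q]
∂1: piv[be,bg,bk,bs,bu,bx,el] rk=7  ker:eg,ek,eu,ex,gk,gl,gs,gu,gx,ks,kx,lu,su,sx,ux
∂2: piv[beu,bex,bgk,bgx,bkx,bsu,bux,egl,elu,glu,gsx,gux,ksx] rk=13  ker:eux,gkx
b_1=(22−7)−13=2

b_1=2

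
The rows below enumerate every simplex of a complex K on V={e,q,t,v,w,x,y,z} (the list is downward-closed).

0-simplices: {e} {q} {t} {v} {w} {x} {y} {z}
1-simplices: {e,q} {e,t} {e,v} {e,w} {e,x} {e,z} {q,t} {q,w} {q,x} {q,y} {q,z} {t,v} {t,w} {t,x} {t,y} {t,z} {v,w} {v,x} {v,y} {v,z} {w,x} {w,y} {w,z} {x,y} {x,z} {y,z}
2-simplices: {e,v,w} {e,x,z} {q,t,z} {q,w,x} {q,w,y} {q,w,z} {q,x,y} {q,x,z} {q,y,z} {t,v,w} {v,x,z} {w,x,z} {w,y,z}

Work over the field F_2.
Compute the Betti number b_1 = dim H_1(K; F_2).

n_0=8 n_1=26 n_2=13  [Z2]
∂1: piv[eq,et,ev,ew,ex,ez,qy] rk=7  ker:qt,qw,qx,qz,tv,tw,tx,ty,tz,vw,vx,vy,vz,wx,wy,wz,xy,xz,yz
∂2: piv[evw,exz,qtz,qwx,qwy,qwz,qxy,qxz,qyz,tvw,vxz] rk=11  ker:wxz,wyz
b_1=(26−7)−11=8

b_1=8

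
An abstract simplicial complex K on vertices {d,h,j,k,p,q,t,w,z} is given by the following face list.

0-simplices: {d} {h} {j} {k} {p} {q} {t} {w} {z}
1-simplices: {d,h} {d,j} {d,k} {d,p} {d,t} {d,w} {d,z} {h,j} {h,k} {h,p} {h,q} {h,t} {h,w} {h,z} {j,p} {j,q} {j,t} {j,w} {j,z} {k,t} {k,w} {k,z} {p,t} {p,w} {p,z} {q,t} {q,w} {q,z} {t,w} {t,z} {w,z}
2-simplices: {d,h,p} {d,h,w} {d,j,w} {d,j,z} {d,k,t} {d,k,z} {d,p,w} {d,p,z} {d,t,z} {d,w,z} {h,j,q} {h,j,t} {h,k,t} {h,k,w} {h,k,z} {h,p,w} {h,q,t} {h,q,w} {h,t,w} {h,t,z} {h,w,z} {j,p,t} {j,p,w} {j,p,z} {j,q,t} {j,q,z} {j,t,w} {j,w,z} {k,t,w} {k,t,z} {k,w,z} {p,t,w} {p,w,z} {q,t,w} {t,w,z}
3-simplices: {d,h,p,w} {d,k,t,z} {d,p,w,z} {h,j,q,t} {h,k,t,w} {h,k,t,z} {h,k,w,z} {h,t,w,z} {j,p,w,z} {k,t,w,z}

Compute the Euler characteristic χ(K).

n_0=9 n_1=31 n_2=35 n_3=10
χ=+9−31+35−10=3

χ(K)=3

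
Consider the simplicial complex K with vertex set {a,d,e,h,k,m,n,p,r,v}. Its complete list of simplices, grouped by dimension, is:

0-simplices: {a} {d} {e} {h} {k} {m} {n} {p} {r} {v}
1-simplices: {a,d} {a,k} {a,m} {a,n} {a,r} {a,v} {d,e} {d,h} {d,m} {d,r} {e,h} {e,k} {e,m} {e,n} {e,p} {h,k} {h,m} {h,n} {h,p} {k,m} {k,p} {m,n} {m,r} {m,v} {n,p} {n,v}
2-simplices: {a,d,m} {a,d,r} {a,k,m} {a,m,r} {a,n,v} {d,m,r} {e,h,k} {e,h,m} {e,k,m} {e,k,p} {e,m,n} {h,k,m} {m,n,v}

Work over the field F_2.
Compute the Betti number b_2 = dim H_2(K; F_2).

n_0=10 n_1=26 n_2=13  [Z2]
∂1: piv[ad,ak,am,an,ar,av,de,dh,ep] rk=9  ker:dm,dr,eh,ek,em,en,hk,hm,hn,hp,km,kp,mn,mr,mv,np,nv
∂2: piv[adm,adr,akm,amr,anv,ehk,ehm,ekm,ekp,emn,mnv] rk=11  ker:dmr,hkm
b_2=(13−11)−0=2

b_2=2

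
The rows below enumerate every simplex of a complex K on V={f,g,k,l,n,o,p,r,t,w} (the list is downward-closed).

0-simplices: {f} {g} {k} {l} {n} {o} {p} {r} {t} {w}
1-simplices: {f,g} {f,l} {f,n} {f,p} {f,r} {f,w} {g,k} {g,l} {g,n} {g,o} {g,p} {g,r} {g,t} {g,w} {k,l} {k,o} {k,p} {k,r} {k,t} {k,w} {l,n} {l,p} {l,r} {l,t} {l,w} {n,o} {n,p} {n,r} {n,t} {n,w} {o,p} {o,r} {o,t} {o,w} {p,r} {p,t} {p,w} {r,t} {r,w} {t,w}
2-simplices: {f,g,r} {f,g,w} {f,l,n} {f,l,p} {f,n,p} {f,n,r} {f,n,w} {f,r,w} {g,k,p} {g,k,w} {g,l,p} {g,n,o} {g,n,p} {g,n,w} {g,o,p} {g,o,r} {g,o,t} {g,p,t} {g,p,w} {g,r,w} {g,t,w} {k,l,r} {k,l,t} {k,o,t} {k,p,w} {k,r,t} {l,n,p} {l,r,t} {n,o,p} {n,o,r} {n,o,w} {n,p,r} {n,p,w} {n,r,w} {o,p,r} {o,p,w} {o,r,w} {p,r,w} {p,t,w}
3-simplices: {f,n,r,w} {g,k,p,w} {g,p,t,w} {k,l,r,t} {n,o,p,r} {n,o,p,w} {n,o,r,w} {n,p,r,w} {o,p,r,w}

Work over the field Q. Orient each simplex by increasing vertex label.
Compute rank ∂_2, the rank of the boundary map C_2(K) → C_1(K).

rank∂_2=26

n_0=10 n_1=40 n_2=39 n_3=9  [Q]
∂1: piv[fg,fl,fn,fp,fr,fw,gk,go,gt] rk=9  ker:gl,gn,gp,gr,gw,kl,ko,kp,kr,kt,kw,ln,lp,lr,lt,lw,no,np,nr,nt,nw,op,or,ot,ow,pr,pt,pw,rt,rw,tw
∂2: piv[fgr,fgw,fln,flp,fnp,fnr,fnw,frw,gkp,gkw,glp,gno,gnp,gnw,gop,gor,got,gpt,gpw,gtw,klr,klt,kot,krt,now,npr] rk=26  ker:grw,kpw,lnp,lrt,nop,nor,npw,nrw,opr,opw,orw,prw,ptw
∂3: piv[fnrw,gkpw,gptw,klrt,nopr,nopw,norw,nprw] rk=8  ker:oprw
rk∂_2=26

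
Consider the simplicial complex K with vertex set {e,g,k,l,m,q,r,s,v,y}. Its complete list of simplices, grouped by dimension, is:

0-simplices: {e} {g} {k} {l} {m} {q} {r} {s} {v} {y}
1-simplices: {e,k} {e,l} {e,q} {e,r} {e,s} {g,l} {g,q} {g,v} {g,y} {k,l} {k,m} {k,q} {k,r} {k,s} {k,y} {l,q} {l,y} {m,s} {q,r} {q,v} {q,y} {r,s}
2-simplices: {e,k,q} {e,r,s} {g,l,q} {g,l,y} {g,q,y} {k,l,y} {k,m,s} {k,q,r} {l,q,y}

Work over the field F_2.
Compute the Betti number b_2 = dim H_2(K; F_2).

b_2=1

n_0=10 n_1=22 n_2=9  [Z2]
∂1: piv[ek,el,eq,er,es,gl,gv,gy,km] rk=9  ker:gq,kl,kq,kr,ks,ky,lq,ly,ms,qr,qv,qy,rs
∂2: piv[ekq,ers,glq,gly,gqy,kly,kms,kqr] rk=8  ker:lqy
b_2=(9−8)−0=1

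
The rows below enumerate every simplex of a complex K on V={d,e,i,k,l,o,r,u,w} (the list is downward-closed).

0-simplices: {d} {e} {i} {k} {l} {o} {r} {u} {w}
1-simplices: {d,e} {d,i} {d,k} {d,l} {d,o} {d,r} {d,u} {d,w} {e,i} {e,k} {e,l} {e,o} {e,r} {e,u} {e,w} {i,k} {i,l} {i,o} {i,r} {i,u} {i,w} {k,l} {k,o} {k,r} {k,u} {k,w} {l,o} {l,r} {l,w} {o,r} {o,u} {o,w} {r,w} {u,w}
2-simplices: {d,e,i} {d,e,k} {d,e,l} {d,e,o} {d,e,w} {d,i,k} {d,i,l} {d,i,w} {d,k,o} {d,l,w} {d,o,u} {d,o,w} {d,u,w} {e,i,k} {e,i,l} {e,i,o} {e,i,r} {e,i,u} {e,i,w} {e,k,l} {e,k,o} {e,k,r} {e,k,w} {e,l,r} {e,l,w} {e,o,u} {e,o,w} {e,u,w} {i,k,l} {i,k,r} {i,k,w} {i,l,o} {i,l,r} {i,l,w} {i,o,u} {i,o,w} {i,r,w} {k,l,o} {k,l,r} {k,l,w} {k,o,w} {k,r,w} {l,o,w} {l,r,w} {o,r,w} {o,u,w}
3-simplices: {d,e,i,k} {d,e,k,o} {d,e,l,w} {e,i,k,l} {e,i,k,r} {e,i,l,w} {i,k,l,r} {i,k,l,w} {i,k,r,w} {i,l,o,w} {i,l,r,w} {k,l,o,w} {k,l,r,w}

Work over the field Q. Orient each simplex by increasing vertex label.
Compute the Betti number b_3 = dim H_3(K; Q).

n_0=9 n_1=34 n_2=46 n_3=13  [Q]
∂1: piv[de,di,dk,dl,do,dr,du,dw] rk=8  ker:ei,ek,el,eo,er,eu,ew,ik,il,io,ir,iu,iw,kl,ko,kr,ku,kw,lo,lr,lw,or,ou,ow,rw,uw
∂2: piv[dei,dek,del,deo,dew,dik,dil,diw,dko,dlw,dou,dow,duw,eio,eir,eiu,ekl,ekr,ekw,elr,eou,ilo,irw,orw] rk=24  ker:eik,eil,eiw,eko,elw,eow,euw,ikl,ikr,ikw,ilr,ilw,iou,iow,klo,klr,klw,kow,krw,low,lrw,ouw
∂3: piv[deik,deko,delw,eikl,eikr,eilw,iklr,iklw,ikrw,ilow,ilrw,klow] rk=12  ker:klrw
b_3=(13−12)−0=1

b_3=1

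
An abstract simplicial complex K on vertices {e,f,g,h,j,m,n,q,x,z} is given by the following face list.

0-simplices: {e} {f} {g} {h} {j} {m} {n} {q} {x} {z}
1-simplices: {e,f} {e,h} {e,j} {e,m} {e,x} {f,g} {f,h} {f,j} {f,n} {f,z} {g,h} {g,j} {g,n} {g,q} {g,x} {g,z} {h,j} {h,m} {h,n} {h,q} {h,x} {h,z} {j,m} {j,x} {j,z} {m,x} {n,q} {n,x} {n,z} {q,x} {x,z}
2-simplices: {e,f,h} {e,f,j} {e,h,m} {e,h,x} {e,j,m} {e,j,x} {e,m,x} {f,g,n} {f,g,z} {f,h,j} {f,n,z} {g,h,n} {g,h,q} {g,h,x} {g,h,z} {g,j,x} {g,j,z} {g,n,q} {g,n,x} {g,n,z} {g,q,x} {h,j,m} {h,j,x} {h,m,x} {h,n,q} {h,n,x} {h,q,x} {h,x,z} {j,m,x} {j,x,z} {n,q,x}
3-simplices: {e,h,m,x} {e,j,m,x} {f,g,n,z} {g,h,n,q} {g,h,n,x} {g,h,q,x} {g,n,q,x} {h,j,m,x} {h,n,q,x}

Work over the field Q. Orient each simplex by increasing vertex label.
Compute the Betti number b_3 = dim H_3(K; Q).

b_3=1

n_0=10 n_1=31 n_2=31 n_3=9  [Q]
∂1: piv[ef,eh,ej,em,ex,fg,fn,fz,gq] rk=9  ker:fh,fj,gh,gj,gn,gx,gz,hj,hm,hn,hq,hx,hz,jm,jx,jz,mx,nq,nx,nz,qx,xz
∂2: piv[efh,efj,ehm,ehx,ejm,ejx,emx,fgn,fgz,fhj,fnz,ghn,ghq,ghx,ghz,gjx,gjz,gnq,gnx,gqx,hxz] rk=21  ker:gnz,hjm,hjx,hmx,hnq,hnx,hqx,jmx,jxz,nqx
∂3: piv[ehmx,ejmx,fgnz,ghnq,ghnx,ghqx,gnqx,hjmx] rk=8  ker:hnqx
b_3=(9−8)−0=1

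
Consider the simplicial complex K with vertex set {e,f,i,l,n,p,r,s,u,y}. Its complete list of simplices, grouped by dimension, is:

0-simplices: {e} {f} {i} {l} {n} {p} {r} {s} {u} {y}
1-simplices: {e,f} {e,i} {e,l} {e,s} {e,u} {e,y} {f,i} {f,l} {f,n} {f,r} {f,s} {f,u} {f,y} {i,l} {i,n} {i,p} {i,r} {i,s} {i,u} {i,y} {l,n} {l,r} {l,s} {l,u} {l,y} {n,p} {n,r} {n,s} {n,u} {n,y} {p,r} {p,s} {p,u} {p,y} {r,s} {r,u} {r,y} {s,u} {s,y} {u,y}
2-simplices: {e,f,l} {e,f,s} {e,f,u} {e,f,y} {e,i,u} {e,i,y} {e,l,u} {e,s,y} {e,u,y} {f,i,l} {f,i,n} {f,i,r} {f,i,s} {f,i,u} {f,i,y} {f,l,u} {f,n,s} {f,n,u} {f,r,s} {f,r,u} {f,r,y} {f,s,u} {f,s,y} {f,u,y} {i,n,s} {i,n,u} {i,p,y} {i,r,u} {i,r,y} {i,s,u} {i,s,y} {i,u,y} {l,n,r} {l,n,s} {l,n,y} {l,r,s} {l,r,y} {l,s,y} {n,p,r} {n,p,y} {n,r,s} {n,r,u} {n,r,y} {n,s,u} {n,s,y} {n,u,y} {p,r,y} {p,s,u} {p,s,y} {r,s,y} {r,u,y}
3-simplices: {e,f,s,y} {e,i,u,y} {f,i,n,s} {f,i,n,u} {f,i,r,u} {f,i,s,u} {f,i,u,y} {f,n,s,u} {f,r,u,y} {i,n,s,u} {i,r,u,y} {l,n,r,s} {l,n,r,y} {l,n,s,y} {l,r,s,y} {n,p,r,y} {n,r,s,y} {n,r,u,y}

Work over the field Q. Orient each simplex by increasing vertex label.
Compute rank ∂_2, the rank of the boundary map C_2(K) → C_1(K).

rank∂_2=30

n_0=10 n_1=40 n_2=51 n_3=18  [Q]
∂1: piv[ef,ei,el,es,eu,ey,fn,fr,ip] rk=9  ker:fi,fl,fs,fu,fy,il,in,ir,is,iu,iy,ln,lr,ls,lu,ly,np,nr,ns,nu,ny,pr,ps,pu,py,rs,ru,ry,su,sy,uy
∂2: piv[efl,efs,efu,efy,eiu,eiy,elu,esy,euy,fil,fin,fir,fis,fiu,fns,fnu,frs,fru,fry,fsu,ipy,lnr,lns,lny,lrs,lry,npr,npy,psu,psy] rk=30  ker:fiy,flu,fsy,fuy,ins,inu,iru,iry,isu,isy,iuy,lsy,nrs,nru,nry,nsu,nsy,nuy,pry,rsy,ruy
∂3: piv[efsy,eiuy,fins,finu,firu,fisu,fiuy,fnsu,fruy,iruy,lnrs,lnry,lnsy,lrsy,npry,nruy] rk=16  ker:insu,nrsy
rk∂_2=30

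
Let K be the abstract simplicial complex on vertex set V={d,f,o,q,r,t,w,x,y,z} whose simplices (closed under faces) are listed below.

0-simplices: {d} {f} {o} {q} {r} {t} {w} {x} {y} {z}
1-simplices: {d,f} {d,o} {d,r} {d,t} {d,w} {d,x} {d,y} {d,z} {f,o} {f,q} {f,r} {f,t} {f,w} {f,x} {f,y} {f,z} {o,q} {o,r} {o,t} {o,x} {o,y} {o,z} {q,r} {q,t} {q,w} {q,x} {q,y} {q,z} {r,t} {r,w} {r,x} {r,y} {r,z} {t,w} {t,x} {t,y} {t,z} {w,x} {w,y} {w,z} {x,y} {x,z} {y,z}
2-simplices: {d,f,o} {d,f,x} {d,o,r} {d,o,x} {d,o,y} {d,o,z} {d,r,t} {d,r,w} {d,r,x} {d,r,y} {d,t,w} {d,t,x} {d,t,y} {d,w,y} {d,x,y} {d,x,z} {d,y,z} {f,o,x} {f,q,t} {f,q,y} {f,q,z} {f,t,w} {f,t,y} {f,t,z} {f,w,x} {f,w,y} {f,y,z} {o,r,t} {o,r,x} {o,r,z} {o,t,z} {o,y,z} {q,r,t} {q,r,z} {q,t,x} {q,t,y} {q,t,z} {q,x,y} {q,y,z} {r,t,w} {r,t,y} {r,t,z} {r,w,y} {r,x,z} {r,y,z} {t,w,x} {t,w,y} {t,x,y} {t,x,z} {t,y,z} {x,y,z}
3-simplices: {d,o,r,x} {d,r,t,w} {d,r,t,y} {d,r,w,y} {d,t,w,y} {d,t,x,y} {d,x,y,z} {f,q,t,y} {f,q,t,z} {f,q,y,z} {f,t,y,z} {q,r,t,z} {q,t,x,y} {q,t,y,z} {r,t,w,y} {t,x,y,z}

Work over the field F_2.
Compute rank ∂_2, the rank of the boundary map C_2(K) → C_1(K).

rank∂_2=30

n_0=10 n_1=43 n_2=51 n_3=16  [Z2]
∂1: piv[df,do,dr,dt,dw,dx,dy,dz,fq] rk=9  ker:fo,fr,ft,fw,fx,fy,fz,oq,or,ot,ox,oy,oz,qr,qt,qw,qx,qy,qz,rt,rw,rx,ry,rz,tw,tx,ty,tz,wx,wy,wz,xy,xz,yz
∂2: piv[dfo,dfx,dor,dox,doy,doz,drt,drw,drx,dry,dtw,dtx,dty,dwy,dxy,dxz,dyz,fqt,fqy,fqz,ftw,fty,ftz,fwx,fyz,ort,orz,qrt,qtx,twx] rk=30  ker:fox,fwy,orx,otz,oyz,qrz,qty,qtz,qxy,qyz,rtw,rty,rtz,rwy,rxz,ryz,twy,txy,txz,tyz,xyz
∂3: piv[dorx,drtw,drty,drwy,dtwy,dtxy,dxyz,fqty,fqtz,fqyz,ftyz,qrtz,qtxy,txyz] rk=14  ker:qtyz,rtwy
rk∂_2=30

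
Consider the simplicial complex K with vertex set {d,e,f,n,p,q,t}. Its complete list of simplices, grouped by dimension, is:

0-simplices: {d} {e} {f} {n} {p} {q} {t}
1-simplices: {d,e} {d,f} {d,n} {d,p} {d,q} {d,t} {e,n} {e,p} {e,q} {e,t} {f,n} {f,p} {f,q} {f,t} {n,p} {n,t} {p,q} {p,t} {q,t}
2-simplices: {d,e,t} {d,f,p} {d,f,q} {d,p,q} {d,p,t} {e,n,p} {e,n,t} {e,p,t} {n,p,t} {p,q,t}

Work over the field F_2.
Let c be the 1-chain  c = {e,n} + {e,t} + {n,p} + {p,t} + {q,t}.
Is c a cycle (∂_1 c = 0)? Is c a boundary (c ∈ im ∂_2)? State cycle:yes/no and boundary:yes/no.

cycle:no boundary:no

n_0=7 n_1=19 n_2=10  [Z2]
∂1: piv[de,df,dn,dp,dq,dt] rk=6  ker:en,ep,eq,et,fn,fp,fq,ft,np,nt,pq,pt,qt
∂2: piv[det,dfp,dfq,dpq,dpt,enp,ent,ept,pqt] rk=9  ker:npt
∂1c = {q} + {t}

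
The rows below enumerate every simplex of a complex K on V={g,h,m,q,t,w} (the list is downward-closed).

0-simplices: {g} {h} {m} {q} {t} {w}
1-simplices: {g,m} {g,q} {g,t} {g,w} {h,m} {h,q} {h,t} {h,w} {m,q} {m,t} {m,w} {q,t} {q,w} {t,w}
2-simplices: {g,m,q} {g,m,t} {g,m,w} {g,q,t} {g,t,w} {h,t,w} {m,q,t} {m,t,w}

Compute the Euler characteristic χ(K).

χ(K)=0

n_0=6 n_1=14 n_2=8
χ=+6−14+8=0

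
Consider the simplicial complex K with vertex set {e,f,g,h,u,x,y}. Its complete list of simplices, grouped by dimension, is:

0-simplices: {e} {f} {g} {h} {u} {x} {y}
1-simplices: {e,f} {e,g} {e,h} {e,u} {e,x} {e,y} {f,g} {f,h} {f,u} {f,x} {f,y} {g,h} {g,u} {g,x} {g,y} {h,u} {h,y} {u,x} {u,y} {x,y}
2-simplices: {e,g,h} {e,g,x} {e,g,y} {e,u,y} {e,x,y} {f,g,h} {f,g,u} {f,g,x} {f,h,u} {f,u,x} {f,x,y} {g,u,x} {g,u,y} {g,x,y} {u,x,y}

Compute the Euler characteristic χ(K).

n_0=7 n_1=20 n_2=15
χ=+7−20+15=2

χ(K)=2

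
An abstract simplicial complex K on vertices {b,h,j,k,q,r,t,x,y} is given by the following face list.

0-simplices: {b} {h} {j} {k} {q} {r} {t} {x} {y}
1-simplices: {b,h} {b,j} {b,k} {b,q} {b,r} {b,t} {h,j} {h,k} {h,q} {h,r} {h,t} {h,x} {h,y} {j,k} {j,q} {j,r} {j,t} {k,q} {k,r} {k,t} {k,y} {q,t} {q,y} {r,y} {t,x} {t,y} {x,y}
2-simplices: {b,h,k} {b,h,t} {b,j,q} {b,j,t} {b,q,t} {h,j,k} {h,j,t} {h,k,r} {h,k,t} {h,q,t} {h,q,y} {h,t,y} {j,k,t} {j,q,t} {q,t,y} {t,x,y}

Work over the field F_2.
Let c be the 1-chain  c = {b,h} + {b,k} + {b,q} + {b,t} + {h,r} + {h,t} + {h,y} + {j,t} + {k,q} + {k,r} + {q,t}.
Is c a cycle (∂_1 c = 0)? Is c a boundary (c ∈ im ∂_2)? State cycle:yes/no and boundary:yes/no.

cycle:no boundary:no

n_0=9 n_1=27 n_2=16  [Z2]
∂1: piv[bh,bj,bk,bq,br,bt,hx,hy] rk=8  ker:hj,hk,hq,hr,ht,jk,jq,jr,jt,kq,kr,kt,ky,qt,qy,ry,tx,ty,xy
∂2: piv[bhk,bht,bjq,bjt,bqt,hjk,hjt,hkr,hkt,hqt,hqy,hty,txy] rk=13  ker:jkt,jqt,qty
∂1c = {j} + {k} + {q} + {y}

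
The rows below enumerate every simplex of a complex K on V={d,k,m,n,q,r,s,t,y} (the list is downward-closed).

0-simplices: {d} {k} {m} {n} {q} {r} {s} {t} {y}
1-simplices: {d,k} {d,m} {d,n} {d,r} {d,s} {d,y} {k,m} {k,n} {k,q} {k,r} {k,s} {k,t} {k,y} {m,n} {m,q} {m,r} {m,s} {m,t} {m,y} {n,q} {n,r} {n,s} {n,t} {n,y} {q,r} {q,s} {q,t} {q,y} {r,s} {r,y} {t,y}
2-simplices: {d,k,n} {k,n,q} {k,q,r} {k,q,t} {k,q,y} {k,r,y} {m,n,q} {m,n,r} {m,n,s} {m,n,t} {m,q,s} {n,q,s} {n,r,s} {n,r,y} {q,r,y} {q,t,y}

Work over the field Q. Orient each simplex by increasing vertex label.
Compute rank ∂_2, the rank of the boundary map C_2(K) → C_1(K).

n_0=9 n_1=31 n_2=16  [Q]
∂1: piv[dk,dm,dn,dr,ds,dy,kq,kt] rk=8  ker:km,kn,kr,ks,ky,mn,mq,mr,ms,mt,my,nq,nr,ns,nt,ny,qr,qs,qt,qy,rs,ry,ty
∂2: piv[dkn,knq,kqr,kqt,kqy,kry,mnq,mnr,mns,mnt,mqs,nrs,nry,qty] rk=14  ker:nqs,qry
rk∂_2=14

rank∂_2=14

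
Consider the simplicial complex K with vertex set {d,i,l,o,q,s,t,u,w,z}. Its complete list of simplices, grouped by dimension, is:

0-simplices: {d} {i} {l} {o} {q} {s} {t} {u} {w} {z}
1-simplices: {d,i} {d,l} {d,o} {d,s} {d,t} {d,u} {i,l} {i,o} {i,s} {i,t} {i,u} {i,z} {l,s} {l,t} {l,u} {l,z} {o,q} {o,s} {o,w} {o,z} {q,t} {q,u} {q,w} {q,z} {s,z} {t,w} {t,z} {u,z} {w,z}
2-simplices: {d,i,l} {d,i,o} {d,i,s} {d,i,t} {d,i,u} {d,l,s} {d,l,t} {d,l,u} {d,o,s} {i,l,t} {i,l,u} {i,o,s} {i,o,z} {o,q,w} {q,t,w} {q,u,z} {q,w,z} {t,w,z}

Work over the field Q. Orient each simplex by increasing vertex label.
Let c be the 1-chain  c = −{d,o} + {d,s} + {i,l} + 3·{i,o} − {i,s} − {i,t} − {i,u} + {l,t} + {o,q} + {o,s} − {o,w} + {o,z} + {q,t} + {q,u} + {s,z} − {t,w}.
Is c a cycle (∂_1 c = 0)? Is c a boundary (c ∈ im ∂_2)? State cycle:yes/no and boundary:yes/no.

n_0=10 n_1=29 n_2=18  [Q]
∂1: piv[di,dl,do,ds,dt,du,iz,oq,ow] rk=9  ker:il,io,is,it,iu,ls,lt,lu,lz,os,oz,qt,qu,qw,qz,sz,tw,tz,uz,wz
∂2: piv[dil,dio,dis,dit,diu,dls,dlt,dlu,dos,ioz,oqw,qtw,quz,qwz,twz] rk=15  ker:ilt,ilu,ios
∂1c = −{i} − {q} + 2·{t} − 2·{w} + 2·{z}

cycle:no boundary:no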